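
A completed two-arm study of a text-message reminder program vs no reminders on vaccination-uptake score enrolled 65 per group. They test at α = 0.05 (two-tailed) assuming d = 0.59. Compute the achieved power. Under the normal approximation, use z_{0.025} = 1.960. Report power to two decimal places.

For two equal groups, power = Φ(d·√(n/2) − z_{α/2}).
d·√(n/2) = 0.59 × √(65/2) = 0.59 × 5.701 = 3.364.
z_β = 3.364 − 1.960 = 1.404.
Power = Φ(1.404) = 0.920.

power ≈ 0.92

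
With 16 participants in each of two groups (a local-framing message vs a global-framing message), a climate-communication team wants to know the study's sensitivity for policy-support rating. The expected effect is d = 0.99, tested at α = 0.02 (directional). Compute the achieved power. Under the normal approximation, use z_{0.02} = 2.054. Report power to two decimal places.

For two equal groups, power = Φ(d·√(n/2) − z_{α}).
d·√(n/2) = 0.99 × √(16/2) = 0.99 × 2.828 = 2.800.
z_β = 2.800 − 2.054 = 0.746.
Power = Φ(0.746) = 0.772.

power ≈ 0.77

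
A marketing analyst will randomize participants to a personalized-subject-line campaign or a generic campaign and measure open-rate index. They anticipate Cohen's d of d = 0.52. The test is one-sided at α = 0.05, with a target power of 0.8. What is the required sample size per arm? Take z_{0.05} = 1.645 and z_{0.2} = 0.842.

For two independent groups with equal n: n = 2·((z_{α} + z_β) / d)².
z_{α} + z_β = 1.645 + 0.842 = 2.487.
n = 2 × (2.487 / 0.52)² = 2 × 4.783² = 2 × 22.87 = 45.7.
Round up to the next whole participant.

n = 46 per group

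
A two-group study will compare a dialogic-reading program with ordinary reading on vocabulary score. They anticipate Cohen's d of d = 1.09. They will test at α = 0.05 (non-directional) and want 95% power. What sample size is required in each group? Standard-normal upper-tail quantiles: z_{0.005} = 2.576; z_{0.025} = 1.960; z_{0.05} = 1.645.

n = 22 per group

For two independent groups with equal n: n = 2·((z_{α/2} + z_β) / d)².
z_{α/2} + z_β = 1.960 + 1.645 = 3.605.
n = 2 × (3.605 / 1.09)² = 2 × 3.307² = 2 × 10.94 = 21.9.
Round up to the next whole participant.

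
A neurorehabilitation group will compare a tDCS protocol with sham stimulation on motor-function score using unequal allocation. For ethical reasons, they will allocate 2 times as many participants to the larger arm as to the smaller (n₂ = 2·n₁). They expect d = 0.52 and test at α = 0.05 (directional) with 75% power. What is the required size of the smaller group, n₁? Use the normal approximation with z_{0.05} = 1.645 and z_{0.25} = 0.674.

With allocation ratio k = n₂/n₁ = 2, Var(x̄₁−x̄₂) = σ²(1/n₁ + 1/(k·n₁)) = σ²·(k+1)/(k·n₁).
So n₁ = (1 + 1/k)·((z_{α} + z_β)/d)² = 1.500 × (2.319/0.52)².
n₁ = 1.500 × 19.89 = 29.8.
Round up: n₁ = 30, giving n₂ = 2 × 30 = 60.

n₁ = 30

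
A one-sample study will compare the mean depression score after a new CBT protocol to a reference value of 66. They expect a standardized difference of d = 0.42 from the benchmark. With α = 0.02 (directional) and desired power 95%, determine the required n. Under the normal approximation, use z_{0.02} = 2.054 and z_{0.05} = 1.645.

n = 78

For a one-sample test: n = ((z_{α} + z_β) / d)².
z_{α} + z_β = 2.054 + 1.645 = 3.699.
n = (3.699 / 0.42)² = 8.807² = 77.57.
Round up.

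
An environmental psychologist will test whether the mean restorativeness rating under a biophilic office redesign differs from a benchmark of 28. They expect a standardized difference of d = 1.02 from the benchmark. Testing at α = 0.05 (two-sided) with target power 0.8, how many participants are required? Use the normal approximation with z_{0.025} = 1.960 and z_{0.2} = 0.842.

For a one-sample test: n = ((z_{α/2} + z_β) / d)².
z_{α/2} + z_β = 1.960 + 0.842 = 2.802.
n = (2.802 / 1.02)² = 2.747² = 7.55.
Round up.

n = 8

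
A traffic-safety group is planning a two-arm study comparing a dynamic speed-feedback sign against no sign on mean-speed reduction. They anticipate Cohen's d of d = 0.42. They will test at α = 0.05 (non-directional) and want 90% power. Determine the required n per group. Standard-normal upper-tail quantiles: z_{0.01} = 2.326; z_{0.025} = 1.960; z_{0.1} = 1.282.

For two independent groups with equal n: n = 2·((z_{α/2} + z_β) / d)².
z_{α/2} + z_β = 1.960 + 1.282 = 3.242.
n = 2 × (3.242 / 0.42)² = 2 × 7.719² = 2 × 59.58 = 119.2.
Round up to the next whole participant.

n = 120 per group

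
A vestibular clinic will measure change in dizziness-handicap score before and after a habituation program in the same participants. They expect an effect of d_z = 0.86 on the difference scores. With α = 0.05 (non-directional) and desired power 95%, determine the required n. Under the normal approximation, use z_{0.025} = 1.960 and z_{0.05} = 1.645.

n = 18 pairs

For a paired (one-sample on differences) test: n = ((z_{α/2} + z_β) / d)².
z_{α/2} + z_β = 1.960 + 1.645 = 3.605.
n = (3.605 / 0.86)² = 4.192² = 17.57.
Round up.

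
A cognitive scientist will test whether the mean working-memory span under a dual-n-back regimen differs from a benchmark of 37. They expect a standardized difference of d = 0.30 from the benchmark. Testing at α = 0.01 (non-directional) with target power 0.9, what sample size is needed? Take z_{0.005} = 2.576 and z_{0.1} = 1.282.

n = 166

For a one-sample test: n = ((z_{α/2} + z_β) / d)².
z_{α/2} + z_β = 2.576 + 1.282 = 3.858.
n = (3.858 / 0.30)² = 12.860² = 165.38.
Round up.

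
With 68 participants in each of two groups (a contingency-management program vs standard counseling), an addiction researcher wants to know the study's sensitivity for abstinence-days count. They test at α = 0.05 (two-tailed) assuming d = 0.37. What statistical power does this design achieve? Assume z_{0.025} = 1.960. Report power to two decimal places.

For two equal groups, power = Φ(d·√(n/2) − z_{α/2}).
d·√(n/2) = 0.37 × √(68/2) = 0.37 × 5.831 = 2.157.
z_β = 2.157 − 1.960 = 0.197.
Power = Φ(0.197) = 0.578.

power ≈ 0.58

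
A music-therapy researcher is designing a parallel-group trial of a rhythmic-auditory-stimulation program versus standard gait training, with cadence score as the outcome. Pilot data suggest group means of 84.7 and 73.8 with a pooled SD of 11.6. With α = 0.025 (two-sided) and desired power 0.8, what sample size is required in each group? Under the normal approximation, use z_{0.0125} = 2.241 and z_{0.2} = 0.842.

n = 22 per group

Cohen's d = |M₁ − M₂| / SD_pooled = |84.7 − 73.8| / 11.6 = 10.9 / 11.6 = 0.940.
For two independent groups with equal n: n = 2·((z_{α/2} + z_β) / d)².
z_{α/2} + z_β = 2.241 + 0.842 = 3.083.
n = 2 × (3.083 / 0.940)² = 2 × 3.280² = 2 × 10.76 = 21.5.
Round up to the next whole participant.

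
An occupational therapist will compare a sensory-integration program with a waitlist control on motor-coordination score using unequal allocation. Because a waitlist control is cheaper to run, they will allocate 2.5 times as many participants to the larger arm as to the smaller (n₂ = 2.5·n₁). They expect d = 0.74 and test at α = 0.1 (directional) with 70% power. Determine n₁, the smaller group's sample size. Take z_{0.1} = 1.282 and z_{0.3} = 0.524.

With allocation ratio k = n₂/n₁ = 2.5, Var(x̄₁−x̄₂) = σ²(1/n₁ + 1/(k·n₁)) = σ²·(k+1)/(k·n₁).
So n₁ = (1 + 1/k)·((z_{α} + z_β)/d)² = 1.400 × (1.806/0.74)².
n₁ = 1.400 × 5.96 = 8.3.
Round up: n₁ = 9, giving n₂ = ⌈2.5 × 9⌉ = ⌈22.5⌉ = 23.

n₁ = 9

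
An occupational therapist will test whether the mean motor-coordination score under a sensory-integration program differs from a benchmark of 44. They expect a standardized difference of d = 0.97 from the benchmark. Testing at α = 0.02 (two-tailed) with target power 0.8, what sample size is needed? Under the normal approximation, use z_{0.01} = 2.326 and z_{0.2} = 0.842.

n = 11

For a one-sample test: n = ((z_{α/2} + z_β) / d)².
z_{α/2} + z_β = 2.326 + 0.842 = 3.168.
n = (3.168 / 0.97)² = 3.266² = 10.67.
Round up.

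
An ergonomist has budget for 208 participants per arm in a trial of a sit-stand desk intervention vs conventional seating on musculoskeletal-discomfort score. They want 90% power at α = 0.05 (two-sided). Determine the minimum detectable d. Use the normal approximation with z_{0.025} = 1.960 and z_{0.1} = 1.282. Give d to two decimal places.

For two independent groups of n = 208 each: d_min = (z_{α/2} + z_β)·√(2/n).
z-sum = 1.960 + 1.282 = 3.242.
d_min = 3.242 × √(2/208) = 3.242 × 0.0981 = 0.318.

d_min ≈ 0.32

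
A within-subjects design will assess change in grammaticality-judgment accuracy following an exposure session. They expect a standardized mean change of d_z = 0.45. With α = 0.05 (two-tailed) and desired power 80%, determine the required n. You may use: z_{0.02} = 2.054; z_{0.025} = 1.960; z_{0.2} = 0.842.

For a paired (one-sample on differences) test: n = ((z_{α/2} + z_β) / d)².
z_{α/2} + z_β = 1.960 + 0.842 = 2.802.
n = (2.802 / 0.45)² = 6.227² = 38.77.
Round up.

n = 39 pairs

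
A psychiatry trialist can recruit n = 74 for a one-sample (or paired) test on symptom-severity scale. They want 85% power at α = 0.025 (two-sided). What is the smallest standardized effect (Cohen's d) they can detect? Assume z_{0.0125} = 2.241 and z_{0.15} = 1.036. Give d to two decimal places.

For a single sample (or paired design) of n = 74: d_min = (z_{α/2} + z_β)/√n.
z-sum = 2.241 + 1.036 = 3.277.
d_min = 3.277 / √74 = 3.277 / 8.602 = 0.381.

d_min ≈ 0.38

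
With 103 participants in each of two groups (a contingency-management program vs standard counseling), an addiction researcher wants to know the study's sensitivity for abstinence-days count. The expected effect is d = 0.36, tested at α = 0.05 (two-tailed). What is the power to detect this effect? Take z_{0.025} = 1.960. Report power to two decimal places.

For two equal groups, power = Φ(d·√(n/2) − z_{α/2}).
d·√(n/2) = 0.36 × √(103/2) = 0.36 × 7.176 = 2.583.
z_β = 2.583 − 1.960 = 0.623.
Power = Φ(0.623) = 0.734.

power ≈ 0.73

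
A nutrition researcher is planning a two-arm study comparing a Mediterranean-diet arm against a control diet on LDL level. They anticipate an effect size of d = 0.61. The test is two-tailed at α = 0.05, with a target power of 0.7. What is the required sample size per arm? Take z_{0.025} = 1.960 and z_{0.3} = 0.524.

n = 34 per group

For two independent groups with equal n: n = 2·((z_{α/2} + z_β) / d)².
z_{α/2} + z_β = 1.960 + 0.524 = 2.484.
n = 2 × (2.484 / 0.61)² = 2 × 4.072² = 2 × 16.58 = 33.2.
Round up to the next whole participant.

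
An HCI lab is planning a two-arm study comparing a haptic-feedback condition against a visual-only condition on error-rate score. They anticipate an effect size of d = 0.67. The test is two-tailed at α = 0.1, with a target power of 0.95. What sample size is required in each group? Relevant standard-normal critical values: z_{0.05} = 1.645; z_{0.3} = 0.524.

n = 49 per group

For two independent groups with equal n: n = 2·((z_{α/2} + z_β) / d)².
z_{α/2} + z_β = 1.645 + 1.645 = 3.290.
n = 2 × (3.290 / 0.67)² = 2 × 4.910² = 2 × 24.11 = 48.2.
Round up to the next whole participant.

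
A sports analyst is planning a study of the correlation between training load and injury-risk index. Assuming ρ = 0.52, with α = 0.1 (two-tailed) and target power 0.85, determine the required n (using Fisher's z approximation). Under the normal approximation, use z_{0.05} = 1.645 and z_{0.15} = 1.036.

Fisher's z: C = ½·ln((1+r)/(1−r)) = ½·ln(3.1667) = 0.5763.
n = ((z_{α/2} + z_β)/C)² + 3.
(1.645 + 1.036) / 0.5763 = 2.681 / 0.5763 = 4.652.
n = 4.652² + 3 = 21.64 + 3 = 24.6.
Round up.

n = 25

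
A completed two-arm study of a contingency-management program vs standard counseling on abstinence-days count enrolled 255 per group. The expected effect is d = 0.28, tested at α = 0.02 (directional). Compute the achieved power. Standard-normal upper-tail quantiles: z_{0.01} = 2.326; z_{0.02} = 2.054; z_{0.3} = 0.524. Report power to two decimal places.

For two equal groups, power = Φ(d·√(n/2) − z_{α}).
d·√(n/2) = 0.28 × √(255/2) = 0.28 × 11.292 = 3.162.
z_β = 3.162 − 2.054 = 1.108.
Power = Φ(1.108) = 0.866.

power ≈ 0.87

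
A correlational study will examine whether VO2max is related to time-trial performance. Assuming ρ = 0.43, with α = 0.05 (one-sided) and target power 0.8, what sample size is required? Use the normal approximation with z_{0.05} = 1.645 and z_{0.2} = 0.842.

Fisher's z: C = ½·ln((1+r)/(1−r)) = ½·ln(2.5088) = 0.4599.
n = ((z_{α} + z_β)/C)² + 3.
(1.645 + 0.842) / 0.4599 = 2.487 / 0.4599 = 5.408.
n = 5.408² + 3 = 29.24 + 3 = 32.2.
Round up.

n = 33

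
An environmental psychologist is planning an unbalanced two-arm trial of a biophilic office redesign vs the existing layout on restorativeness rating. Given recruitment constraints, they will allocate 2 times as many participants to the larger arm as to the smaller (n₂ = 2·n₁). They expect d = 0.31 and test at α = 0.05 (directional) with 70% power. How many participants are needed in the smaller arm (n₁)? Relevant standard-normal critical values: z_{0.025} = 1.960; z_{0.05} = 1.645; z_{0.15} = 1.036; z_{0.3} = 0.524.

n₁ = 74

With allocation ratio k = n₂/n₁ = 2, Var(x̄₁−x̄₂) = σ²(1/n₁ + 1/(k·n₁)) = σ²·(k+1)/(k·n₁).
So n₁ = (1 + 1/k)·((z_{α} + z_β)/d)² = 1.500 × (2.169/0.31)².
n₁ = 1.500 × 48.95 = 73.4.
Round up: n₁ = 74, giving n₂ = 2 × 74 = 148.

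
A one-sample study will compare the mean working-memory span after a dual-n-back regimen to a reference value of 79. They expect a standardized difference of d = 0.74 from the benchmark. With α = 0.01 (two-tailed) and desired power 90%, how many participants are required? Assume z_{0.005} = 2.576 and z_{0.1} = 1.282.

For a one-sample test: n = ((z_{α/2} + z_β) / d)².
z_{α/2} + z_β = 2.576 + 1.282 = 3.858.
n = (3.858 / 0.74)² = 5.214² = 27.18.
Round up.

n = 28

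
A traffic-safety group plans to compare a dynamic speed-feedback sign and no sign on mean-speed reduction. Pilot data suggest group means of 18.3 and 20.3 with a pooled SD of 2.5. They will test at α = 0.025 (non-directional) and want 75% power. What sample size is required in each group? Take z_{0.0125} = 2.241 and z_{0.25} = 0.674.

n = 27 per group

Cohen's d = |M₁ − M₂| / SD_pooled = |18.3 − 20.3| / 2.5 = 2.0 / 2.5 = 0.800.
For two independent groups with equal n: n = 2·((z_{α/2} + z_β) / d)².
z_{α/2} + z_β = 2.241 + 0.674 = 2.915.
n = 2 × (2.915 / 0.800)² = 2 × 3.644² = 2 × 13.28 = 26.6.
Round up to the next whole participant.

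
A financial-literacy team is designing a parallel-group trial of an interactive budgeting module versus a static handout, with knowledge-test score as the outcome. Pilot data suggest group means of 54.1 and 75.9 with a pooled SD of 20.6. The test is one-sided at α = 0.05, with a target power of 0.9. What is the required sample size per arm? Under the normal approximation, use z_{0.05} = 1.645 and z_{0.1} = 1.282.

Cohen's d = |M₁ − M₂| / SD_pooled = |54.1 − 75.9| / 20.6 = 21.8 / 20.6 = 1.058.
For two independent groups with equal n: n = 2·((z_{α} + z_β) / d)².
z_{α} + z_β = 1.645 + 1.282 = 2.927.
n = 2 × (2.927 / 1.058)² = 2 × 2.767² = 2 × 7.65 = 15.3.
Round up to the next whole participant.

n = 16 per group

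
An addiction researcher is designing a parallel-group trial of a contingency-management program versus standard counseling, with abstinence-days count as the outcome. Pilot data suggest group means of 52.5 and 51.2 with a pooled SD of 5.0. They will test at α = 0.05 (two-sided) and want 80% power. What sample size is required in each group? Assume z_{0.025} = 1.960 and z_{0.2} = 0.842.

n = 233 per group

Cohen's d = |M₁ − M₂| / SD_pooled = |52.5 − 51.2| / 5.0 = 1.3 / 5.0 = 0.260.
For two independent groups with equal n: n = 2·((z_{α/2} + z_β) / d)².
z_{α/2} + z_β = 1.960 + 0.842 = 2.802.
n = 2 × (2.802 / 0.260)² = 2 × 10.777² = 2 × 116.14 = 232.3.
Round up to the next whole participant.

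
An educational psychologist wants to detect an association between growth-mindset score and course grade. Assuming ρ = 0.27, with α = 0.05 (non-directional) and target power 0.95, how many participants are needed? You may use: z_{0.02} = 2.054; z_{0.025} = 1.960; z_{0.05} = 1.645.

Fisher's z: C = ½·ln((1+r)/(1−r)) = ½·ln(1.7397) = 0.2769.
n = ((z_{α/2} + z_β)/C)² + 3.
(1.960 + 1.645) / 0.2769 = 3.605 / 0.2769 = 13.019.
n = 13.019² + 3 = 169.50 + 3 = 172.5.
Round up.

n = 173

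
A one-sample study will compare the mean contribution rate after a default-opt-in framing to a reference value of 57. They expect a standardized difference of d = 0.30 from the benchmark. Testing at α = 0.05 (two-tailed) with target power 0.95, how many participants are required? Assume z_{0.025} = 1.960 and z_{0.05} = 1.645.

For a one-sample test: n = ((z_{α/2} + z_β) / d)².
z_{α/2} + z_β = 1.960 + 1.645 = 3.605.
n = (3.605 / 0.30)² = 12.017² = 144.40.
Round up.

n = 145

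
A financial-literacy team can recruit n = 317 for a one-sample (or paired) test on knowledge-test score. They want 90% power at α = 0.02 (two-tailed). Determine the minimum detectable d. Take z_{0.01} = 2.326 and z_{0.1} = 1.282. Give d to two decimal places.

d_min ≈ 0.20

For a single sample (or paired design) of n = 317: d_min = (z_{α/2} + z_β)/√n.
z-sum = 2.326 + 1.282 = 3.608.
d_min = 3.608 / √317 = 3.608 / 17.804 = 0.203.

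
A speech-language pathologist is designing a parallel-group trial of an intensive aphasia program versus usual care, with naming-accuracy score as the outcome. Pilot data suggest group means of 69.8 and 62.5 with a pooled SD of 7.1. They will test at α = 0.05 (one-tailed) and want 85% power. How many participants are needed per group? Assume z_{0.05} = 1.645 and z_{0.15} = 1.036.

Cohen's d = |M₁ − M₂| / SD_pooled = |69.8 − 62.5| / 7.1 = 7.3 / 7.1 = 1.028.
For two independent groups with equal n: n = 2·((z_{α} + z_β) / d)².
z_{α} + z_β = 1.645 + 1.036 = 2.681.
n = 2 × (2.681 / 1.028)² = 2 × 2.608² = 2 × 6.80 = 13.6.
Round up to the next whole participant.

n = 14 per group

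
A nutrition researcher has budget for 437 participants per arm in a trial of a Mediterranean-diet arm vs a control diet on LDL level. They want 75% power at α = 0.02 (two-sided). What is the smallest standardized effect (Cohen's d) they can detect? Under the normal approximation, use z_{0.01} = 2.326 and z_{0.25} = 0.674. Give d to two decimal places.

For two independent groups of n = 437 each: d_min = (z_{α/2} + z_β)·√(2/n).
z-sum = 2.326 + 0.674 = 3.000.
d_min = 3.000 × √(2/437) = 3.000 × 0.0677 = 0.203.

d_min ≈ 0.20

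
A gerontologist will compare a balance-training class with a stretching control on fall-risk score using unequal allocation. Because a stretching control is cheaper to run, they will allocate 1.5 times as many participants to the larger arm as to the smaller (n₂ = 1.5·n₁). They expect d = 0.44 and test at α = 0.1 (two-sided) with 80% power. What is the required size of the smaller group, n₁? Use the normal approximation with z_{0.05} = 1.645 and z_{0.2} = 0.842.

With allocation ratio k = n₂/n₁ = 1.5, Var(x̄₁−x̄₂) = σ²(1/n₁ + 1/(k·n₁)) = σ²·(k+1)/(k·n₁).
So n₁ = (1 + 1/k)·((z_{α/2} + z_β)/d)² = 1.667 × (2.487/0.44)².
n₁ = 1.667 × 31.95 = 53.2.
Round up: n₁ = 54, giving n₂ = 1.5 × 54 = 81.

n₁ = 54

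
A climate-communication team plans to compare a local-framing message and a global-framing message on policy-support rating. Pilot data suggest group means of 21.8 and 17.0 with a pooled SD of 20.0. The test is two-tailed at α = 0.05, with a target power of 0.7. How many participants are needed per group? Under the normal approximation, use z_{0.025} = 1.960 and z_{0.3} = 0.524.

n = 215 per group

Cohen's d = |M₁ − M₂| / SD_pooled = |21.8 − 17.0| / 20.0 = 4.8 / 20.0 = 0.240.
For two independent groups with equal n: n = 2·((z_{α/2} + z_β) / d)².
z_{α/2} + z_β = 1.960 + 0.524 = 2.484.
n = 2 × (2.484 / 0.240)² = 2 × 10.350² = 2 × 107.12 = 214.2.
Round up to the next whole participant.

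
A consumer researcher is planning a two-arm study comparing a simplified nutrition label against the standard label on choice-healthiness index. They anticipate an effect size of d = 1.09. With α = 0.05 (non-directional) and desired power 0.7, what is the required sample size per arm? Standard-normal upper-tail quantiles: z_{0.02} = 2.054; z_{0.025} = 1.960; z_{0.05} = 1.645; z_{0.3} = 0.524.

For two independent groups with equal n: n = 2·((z_{α/2} + z_β) / d)².
z_{α/2} + z_β = 1.960 + 0.524 = 2.484.
n = 2 × (2.484 / 1.09)² = 2 × 2.279² = 2 × 5.19 = 10.4.
Round up to the next whole participant.

n = 11 per group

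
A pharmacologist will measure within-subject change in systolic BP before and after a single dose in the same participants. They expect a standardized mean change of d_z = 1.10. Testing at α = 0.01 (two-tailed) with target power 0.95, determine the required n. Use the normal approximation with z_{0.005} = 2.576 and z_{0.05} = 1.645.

For a paired (one-sample on differences) test: n = ((z_{α/2} + z_β) / d)².
z_{α/2} + z_β = 2.576 + 1.645 = 4.221.
n = (4.221 / 1.10)² = 3.837² = 14.72.
Round up.

n = 15 pairs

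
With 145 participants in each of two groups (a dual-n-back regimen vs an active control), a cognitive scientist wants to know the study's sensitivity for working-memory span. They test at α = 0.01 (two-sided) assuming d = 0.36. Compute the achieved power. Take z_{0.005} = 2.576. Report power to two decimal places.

power ≈ 0.69

For two equal groups, power = Φ(d·√(n/2) − z_{α/2}).
d·√(n/2) = 0.36 × √(145/2) = 0.36 × 8.515 = 3.065.
z_β = 3.065 − 2.576 = 0.489.
Power = Φ(0.489) = 0.688.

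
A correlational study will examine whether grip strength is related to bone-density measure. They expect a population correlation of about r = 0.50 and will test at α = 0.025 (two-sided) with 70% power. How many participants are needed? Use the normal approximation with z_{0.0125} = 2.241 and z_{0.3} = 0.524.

Fisher's z: C = ½·ln((1+r)/(1−r)) = ½·ln(3.0000) = 0.5493.
n = ((z_{α/2} + z_β)/C)² + 3.
(2.241 + 0.524) / 0.5493 = 2.765 / 0.5493 = 5.034.
n = 5.034² + 3 = 25.34 + 3 = 28.3.
Round up.

n = 29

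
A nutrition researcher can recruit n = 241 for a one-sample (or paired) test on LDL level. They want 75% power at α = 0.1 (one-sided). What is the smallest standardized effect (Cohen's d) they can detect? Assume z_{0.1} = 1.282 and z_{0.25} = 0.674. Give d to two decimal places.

d_min ≈ 0.13

For a single sample (or paired design) of n = 241: d_min = (z_{α} + z_β)/√n.
z-sum = 1.282 + 0.674 = 1.956.
d_min = 1.956 / √241 = 1.956 / 15.524 = 0.126.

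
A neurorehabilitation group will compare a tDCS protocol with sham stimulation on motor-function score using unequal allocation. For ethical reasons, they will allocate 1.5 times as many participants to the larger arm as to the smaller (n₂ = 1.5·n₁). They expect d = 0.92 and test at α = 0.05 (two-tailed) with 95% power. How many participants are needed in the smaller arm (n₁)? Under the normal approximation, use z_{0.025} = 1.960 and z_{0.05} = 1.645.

With allocation ratio k = n₂/n₁ = 1.5, Var(x̄₁−x̄₂) = σ²(1/n₁ + 1/(k·n₁)) = σ²·(k+1)/(k·n₁).
So n₁ = (1 + 1/k)·((z_{α/2} + z_β)/d)² = 1.667 × (3.605/0.92)².
n₁ = 1.667 × 15.35 = 25.6.
Round up: n₁ = 26, giving n₂ = 1.5 × 26 = 39.

n₁ = 26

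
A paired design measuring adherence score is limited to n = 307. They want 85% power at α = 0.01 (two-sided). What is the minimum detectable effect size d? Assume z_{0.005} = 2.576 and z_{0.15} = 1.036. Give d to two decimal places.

For a single sample (or paired design) of n = 307: d_min = (z_{α/2} + z_β)/√n.
z-sum = 2.576 + 1.036 = 3.612.
d_min = 3.612 / √307 = 3.612 / 17.521 = 0.206.

d_min ≈ 0.21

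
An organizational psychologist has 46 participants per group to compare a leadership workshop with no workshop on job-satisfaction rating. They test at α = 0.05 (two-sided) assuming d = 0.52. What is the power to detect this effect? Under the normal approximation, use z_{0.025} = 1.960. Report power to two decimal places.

For two equal groups, power = Φ(d·√(n/2) − z_{α/2}).
d·√(n/2) = 0.52 × √(46/2) = 0.52 × 4.796 = 2.494.
z_β = 2.494 − 1.960 = 0.534.
Power = Φ(0.534) = 0.703.

power ≈ 0.70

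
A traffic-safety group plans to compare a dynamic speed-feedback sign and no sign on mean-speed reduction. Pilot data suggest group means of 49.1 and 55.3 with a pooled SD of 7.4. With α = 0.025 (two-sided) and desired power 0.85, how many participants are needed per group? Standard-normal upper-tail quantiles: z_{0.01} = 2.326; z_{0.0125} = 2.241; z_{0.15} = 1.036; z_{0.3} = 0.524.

Cohen's d = |M₁ − M₂| / SD_pooled = |49.1 − 55.3| / 7.4 = 6.2 / 7.4 = 0.838.
For two independent groups with equal n: n = 2·((z_{α/2} + z_β) / d)².
z_{α/2} + z_β = 2.241 + 1.036 = 3.277.
n = 2 × (3.277 / 0.838)² = 2 × 3.911² = 2 × 15.29 = 30.6.
Round up to the next whole participant.

n = 31 per group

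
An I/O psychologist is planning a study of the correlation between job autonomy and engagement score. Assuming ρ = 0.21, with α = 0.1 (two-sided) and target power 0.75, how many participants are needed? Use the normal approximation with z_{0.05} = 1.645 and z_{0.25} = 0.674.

Fisher's z: C = ½·ln((1+r)/(1−r)) = ½·ln(1.5316) = 0.2132.
n = ((z_{α/2} + z_β)/C)² + 3.
(1.645 + 0.674) / 0.2132 = 2.319 / 0.2132 = 10.877.
n = 10.877² + 3 = 118.31 + 3 = 121.3.
Round up.

n = 122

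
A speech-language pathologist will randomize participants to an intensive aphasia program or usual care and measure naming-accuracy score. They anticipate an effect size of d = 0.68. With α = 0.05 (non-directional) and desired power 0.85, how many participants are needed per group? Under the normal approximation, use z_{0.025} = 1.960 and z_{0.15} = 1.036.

For two independent groups with equal n: n = 2·((z_{α/2} + z_β) / d)².
z_{α/2} + z_β = 1.960 + 1.036 = 2.996.
n = 2 × (2.996 / 0.68)² = 2 × 4.406² = 2 × 19.41 = 38.8.
Round up to the next whole participant.

n = 39 per group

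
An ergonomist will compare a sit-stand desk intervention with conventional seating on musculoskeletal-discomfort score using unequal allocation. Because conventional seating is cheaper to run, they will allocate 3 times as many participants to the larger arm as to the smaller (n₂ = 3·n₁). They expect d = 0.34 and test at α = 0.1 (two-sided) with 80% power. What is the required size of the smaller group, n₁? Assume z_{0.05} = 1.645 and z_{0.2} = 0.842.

With allocation ratio k = n₂/n₁ = 3, Var(x̄₁−x̄₂) = σ²(1/n₁ + 1/(k·n₁)) = σ²·(k+1)/(k·n₁).
So n₁ = (1 + 1/k)·((z_{α/2} + z_β)/d)² = 1.333 × (2.487/0.34)².
n₁ = 1.333 × 53.50 = 71.3.
Round up: n₁ = 72, giving n₂ = 3 × 72 = 216.

n₁ = 72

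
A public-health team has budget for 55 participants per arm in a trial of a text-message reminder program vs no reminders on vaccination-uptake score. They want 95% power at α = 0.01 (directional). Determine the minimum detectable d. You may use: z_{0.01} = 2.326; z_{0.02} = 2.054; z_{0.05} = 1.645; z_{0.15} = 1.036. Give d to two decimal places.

d_min ≈ 0.76

For two independent groups of n = 55 each: d_min = (z_{α} + z_β)·√(2/n).
z-sum = 2.326 + 1.645 = 3.971.
d_min = 3.971 × √(2/55) = 3.971 × 0.1907 = 0.757.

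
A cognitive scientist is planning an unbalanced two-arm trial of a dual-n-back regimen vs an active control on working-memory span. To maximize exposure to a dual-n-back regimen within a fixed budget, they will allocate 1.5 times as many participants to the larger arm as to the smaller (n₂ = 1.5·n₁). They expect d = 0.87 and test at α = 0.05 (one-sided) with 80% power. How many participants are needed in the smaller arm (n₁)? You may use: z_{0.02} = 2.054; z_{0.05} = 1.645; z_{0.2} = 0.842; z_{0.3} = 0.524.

n₁ = 14

With allocation ratio k = n₂/n₁ = 1.5, Var(x̄₁−x̄₂) = σ²(1/n₁ + 1/(k·n₁)) = σ²·(k+1)/(k·n₁).
So n₁ = (1 + 1/k)·((z_{α} + z_β)/d)² = 1.667 × (2.487/0.87)².
n₁ = 1.667 × 8.17 = 13.6.
Round up: n₁ = 14, giving n₂ = 1.5 × 14 = 21.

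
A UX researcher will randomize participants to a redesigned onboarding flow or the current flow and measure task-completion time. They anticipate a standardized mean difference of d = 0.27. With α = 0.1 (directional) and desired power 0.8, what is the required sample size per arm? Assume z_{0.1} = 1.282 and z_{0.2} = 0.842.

For two independent groups with equal n: n = 2·((z_{α} + z_β) / d)².
z_{α} + z_β = 1.282 + 0.842 = 2.124.
n = 2 × (2.124 / 0.27)² = 2 × 7.867² = 2 × 61.88 = 123.8.
Round up to the next whole participant.

n = 124 per group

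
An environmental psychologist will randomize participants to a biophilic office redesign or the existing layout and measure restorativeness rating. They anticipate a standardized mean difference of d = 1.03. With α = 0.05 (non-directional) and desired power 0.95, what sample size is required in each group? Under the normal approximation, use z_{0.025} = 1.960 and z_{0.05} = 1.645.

For two independent groups with equal n: n = 2·((z_{α/2} + z_β) / d)².
z_{α/2} + z_β = 1.960 + 1.645 = 3.605.
n = 2 × (3.605 / 1.03)² = 2 × 3.500² = 2 × 12.25 = 24.5.
Round up to the next whole participant.

n = 25 per group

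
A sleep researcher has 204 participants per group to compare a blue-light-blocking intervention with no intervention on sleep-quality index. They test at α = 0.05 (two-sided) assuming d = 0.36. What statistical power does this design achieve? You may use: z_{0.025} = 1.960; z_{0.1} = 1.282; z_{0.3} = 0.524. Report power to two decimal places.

For two equal groups, power = Φ(d·√(n/2) − z_{α/2}).
d·√(n/2) = 0.36 × √(204/2) = 0.36 × 10.100 = 3.636.
z_β = 3.636 − 1.960 = 1.676.
Power = Φ(1.676) = 0.953.

power ≈ 0.95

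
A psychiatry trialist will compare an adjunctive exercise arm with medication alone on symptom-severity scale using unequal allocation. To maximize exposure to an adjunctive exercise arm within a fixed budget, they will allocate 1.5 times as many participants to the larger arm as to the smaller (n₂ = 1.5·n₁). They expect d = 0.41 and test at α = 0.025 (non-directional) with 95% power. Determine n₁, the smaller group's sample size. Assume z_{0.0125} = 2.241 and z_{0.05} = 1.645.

With allocation ratio k = n₂/n₁ = 1.5, Var(x̄₁−x̄₂) = σ²(1/n₁ + 1/(k·n₁)) = σ²·(k+1)/(k·n₁).
So n₁ = (1 + 1/k)·((z_{α/2} + z_β)/d)² = 1.667 × (3.886/0.41)².
n₁ = 1.667 × 89.83 = 149.7.
Round up: n₁ = 150, giving n₂ = 1.5 × 150 = 225.

n₁ = 150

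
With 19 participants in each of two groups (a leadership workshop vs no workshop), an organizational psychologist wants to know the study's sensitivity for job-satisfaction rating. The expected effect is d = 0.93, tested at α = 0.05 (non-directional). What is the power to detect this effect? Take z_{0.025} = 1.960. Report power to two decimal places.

power ≈ 0.82

For two equal groups, power = Φ(d·√(n/2) − z_{α/2}).
d·√(n/2) = 0.93 × √(19/2) = 0.93 × 3.082 = 2.866.
z_β = 2.866 − 1.960 = 0.906.
Power = Φ(0.906) = 0.818.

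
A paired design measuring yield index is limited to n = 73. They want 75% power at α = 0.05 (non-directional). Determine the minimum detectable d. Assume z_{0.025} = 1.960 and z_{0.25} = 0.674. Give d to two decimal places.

For a single sample (or paired design) of n = 73: d_min = (z_{α/2} + z_β)/√n.
z-sum = 1.960 + 0.674 = 2.634.
d_min = 2.634 / √73 = 2.634 / 8.544 = 0.308.

d_min ≈ 0.31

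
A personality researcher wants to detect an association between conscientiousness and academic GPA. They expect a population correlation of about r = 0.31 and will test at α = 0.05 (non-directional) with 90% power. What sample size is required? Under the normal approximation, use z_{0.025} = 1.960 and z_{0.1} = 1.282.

Fisher's z: C = ½·ln((1+r)/(1−r)) = ½·ln(1.8986) = 0.3205.
n = ((z_{α/2} + z_β)/C)² + 3.
(1.960 + 1.282) / 0.3205 = 3.242 / 0.3205 = 10.115.
n = 10.115² + 3 = 102.32 + 3 = 105.3.
Round up.

n = 106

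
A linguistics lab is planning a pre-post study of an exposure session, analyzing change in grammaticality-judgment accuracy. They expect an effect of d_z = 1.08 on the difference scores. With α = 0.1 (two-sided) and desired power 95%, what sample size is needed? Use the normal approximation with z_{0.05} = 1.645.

For a paired (one-sample on differences) test: n = ((z_{α/2} + z_β) / d)².
z_{α/2} + z_β = 1.645 + 1.645 = 3.290.
n = (3.290 / 1.08)² = 3.046² = 9.28.
Round up.

n = 10 pairs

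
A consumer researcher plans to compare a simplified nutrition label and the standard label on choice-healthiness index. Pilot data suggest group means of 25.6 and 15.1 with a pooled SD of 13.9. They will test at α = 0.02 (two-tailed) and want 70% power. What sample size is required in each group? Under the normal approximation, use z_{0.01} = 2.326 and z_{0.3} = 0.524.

n = 29 per group

Cohen's d = |M₁ − M₂| / SD_pooled = |25.6 − 15.1| / 13.9 = 10.5 / 13.9 = 0.755.
For two independent groups with equal n: n = 2·((z_{α/2} + z_β) / d)².
z_{α/2} + z_β = 2.326 + 0.524 = 2.850.
n = 2 × (2.850 / 0.755)² = 2 × 3.775² = 2 × 14.25 = 28.5.
Round up to the next whole participant.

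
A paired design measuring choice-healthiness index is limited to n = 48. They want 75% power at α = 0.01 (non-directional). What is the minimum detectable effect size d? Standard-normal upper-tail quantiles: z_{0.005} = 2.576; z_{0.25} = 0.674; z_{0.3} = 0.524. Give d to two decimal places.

For a single sample (or paired design) of n = 48: d_min = (z_{α/2} + z_β)/√n.
z-sum = 2.576 + 0.674 = 3.250.
d_min = 3.250 / √48 = 3.250 / 6.928 = 0.469.

d_min ≈ 0.47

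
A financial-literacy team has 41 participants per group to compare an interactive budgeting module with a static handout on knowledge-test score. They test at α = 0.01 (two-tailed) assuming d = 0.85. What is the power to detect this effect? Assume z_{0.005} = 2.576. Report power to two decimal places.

power ≈ 0.90

For two equal groups, power = Φ(d·√(n/2) − z_{α/2}).
d·√(n/2) = 0.85 × √(41/2) = 0.85 × 4.528 = 3.849.
z_β = 3.849 − 2.576 = 1.273.
Power = Φ(1.273) = 0.898.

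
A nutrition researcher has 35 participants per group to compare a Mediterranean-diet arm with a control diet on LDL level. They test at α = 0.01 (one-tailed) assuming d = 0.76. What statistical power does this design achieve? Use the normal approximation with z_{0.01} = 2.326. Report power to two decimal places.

For two equal groups, power = Φ(d·√(n/2) − z_{α}).
d·√(n/2) = 0.76 × √(35/2) = 0.76 × 4.183 = 3.179.
z_β = 3.179 − 2.326 = 0.853.
Power = Φ(0.853) = 0.803.

power ≈ 0.80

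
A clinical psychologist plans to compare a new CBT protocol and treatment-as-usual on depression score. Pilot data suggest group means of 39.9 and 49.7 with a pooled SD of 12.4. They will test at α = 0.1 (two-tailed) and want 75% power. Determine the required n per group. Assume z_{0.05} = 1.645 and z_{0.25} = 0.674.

Cohen's d = |M₁ − M₂| / SD_pooled = |39.9 − 49.7| / 12.4 = 9.8 / 12.4 = 0.790.
For two independent groups with equal n: n = 2·((z_{α/2} + z_β) / d)².
z_{α/2} + z_β = 1.645 + 0.674 = 2.319.
n = 2 × (2.319 / 0.790)² = 2 × 2.935² = 2 × 8.62 = 17.2.
Round up to the next whole participant.

n = 18 per group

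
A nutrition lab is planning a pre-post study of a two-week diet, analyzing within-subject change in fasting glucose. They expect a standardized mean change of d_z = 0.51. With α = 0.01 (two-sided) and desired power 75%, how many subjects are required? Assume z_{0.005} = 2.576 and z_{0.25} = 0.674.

n = 41 pairs

For a paired (one-sample on differences) test: n = ((z_{α/2} + z_β) / d)².
z_{α/2} + z_β = 2.576 + 0.674 = 3.250.
n = (3.250 / 0.51)² = 6.373² = 40.61.
Round up.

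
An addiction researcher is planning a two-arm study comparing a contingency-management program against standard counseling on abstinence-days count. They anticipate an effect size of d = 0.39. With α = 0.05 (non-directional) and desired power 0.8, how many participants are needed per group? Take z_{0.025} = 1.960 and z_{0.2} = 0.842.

For two independent groups with equal n: n = 2·((z_{α/2} + z_β) / d)².
z_{α/2} + z_β = 1.960 + 0.842 = 2.802.
n = 2 × (2.802 / 0.39)² = 2 × 7.185² = 2 × 51.62 = 103.2.
Round up to the next whole participant.

n = 104 per group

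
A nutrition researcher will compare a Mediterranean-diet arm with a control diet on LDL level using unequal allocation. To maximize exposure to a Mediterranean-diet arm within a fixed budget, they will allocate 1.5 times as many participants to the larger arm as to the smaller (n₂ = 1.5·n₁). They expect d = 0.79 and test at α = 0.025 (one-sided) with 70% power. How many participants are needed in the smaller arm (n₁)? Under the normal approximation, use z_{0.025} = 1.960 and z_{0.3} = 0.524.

n₁ = 17

With allocation ratio k = n₂/n₁ = 1.5, Var(x̄₁−x̄₂) = σ²(1/n₁ + 1/(k·n₁)) = σ²·(k+1)/(k·n₁).
So n₁ = (1 + 1/k)·((z_{α} + z_β)/d)² = 1.667 × (2.484/0.79)².
n₁ = 1.667 × 9.89 = 16.5.
Round up: n₁ = 17, giving n₂ = ⌈1.5 × 17⌉ = ⌈25.5⌉ = 26.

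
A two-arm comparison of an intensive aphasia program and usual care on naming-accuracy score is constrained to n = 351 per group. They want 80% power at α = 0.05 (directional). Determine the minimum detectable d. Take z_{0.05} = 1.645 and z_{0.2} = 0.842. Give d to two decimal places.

d_min ≈ 0.19

For two independent groups of n = 351 each: d_min = (z_{α} + z_β)·√(2/n).
z-sum = 1.645 + 0.842 = 2.487.
d_min = 2.487 × √(2/351) = 2.487 × 0.0755 = 0.188.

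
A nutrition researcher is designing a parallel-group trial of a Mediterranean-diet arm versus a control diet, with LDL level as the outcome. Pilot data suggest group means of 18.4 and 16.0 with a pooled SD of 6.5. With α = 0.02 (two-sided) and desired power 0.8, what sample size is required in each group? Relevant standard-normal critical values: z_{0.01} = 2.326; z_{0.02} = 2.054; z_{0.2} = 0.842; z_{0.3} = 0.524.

n = 148 per group

Cohen's d = |M₁ − M₂| / SD_pooled = |18.4 − 16.0| / 6.5 = 2.4 / 6.5 = 0.369.
For two independent groups with equal n: n = 2·((z_{α/2} + z_β) / d)².
z_{α/2} + z_β = 2.326 + 0.842 = 3.168.
n = 2 × (3.168 / 0.369)² = 2 × 8.585² = 2 × 73.71 = 147.4.
Round up to the next whole participant.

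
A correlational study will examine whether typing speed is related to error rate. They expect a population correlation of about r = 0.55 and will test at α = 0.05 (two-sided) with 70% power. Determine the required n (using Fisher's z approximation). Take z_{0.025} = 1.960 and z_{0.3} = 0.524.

n = 20

Fisher's z: C = ½·ln((1+r)/(1−r)) = ½·ln(3.4444) = 0.6184.
n = ((z_{α/2} + z_β)/C)² + 3.
(1.960 + 0.524) / 0.6184 = 2.484 / 0.6184 = 4.017.
n = 4.017² + 3 = 16.13 + 3 = 19.1.
Round up.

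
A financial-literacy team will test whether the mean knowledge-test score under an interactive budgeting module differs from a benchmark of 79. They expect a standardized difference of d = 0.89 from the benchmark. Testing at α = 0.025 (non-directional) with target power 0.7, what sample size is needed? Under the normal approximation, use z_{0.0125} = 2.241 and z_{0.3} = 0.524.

n = 10

For a one-sample test: n = ((z_{α/2} + z_β) / d)².
z_{α/2} + z_β = 2.241 + 0.524 = 2.765.
n = (2.765 / 0.89)² = 3.107² = 9.65.
Round up.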